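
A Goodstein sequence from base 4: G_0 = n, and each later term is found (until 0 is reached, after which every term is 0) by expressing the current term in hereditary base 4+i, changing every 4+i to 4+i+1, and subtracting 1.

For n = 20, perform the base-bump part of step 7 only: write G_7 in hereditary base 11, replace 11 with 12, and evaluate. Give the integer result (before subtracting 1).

[0] 20 ≡ 4^2 + 4 (base 4). Lift 5: 30. −1: 29.
[1] 29 ≡ 5^2 + 4 (base 5). Lift 6: 40. −1: 39.
[2] 39 ≡ 6^2 + 3 (base 6). Lift 7: 52. −1: 51.
[3] 51 ≡ 7^2 + 2 (base 7). Lift 8: 66. −1: 65.
[4] 65 ≡ 8^2 + 1 (base 8). Lift 9: 82. −1: 81.
[5] 81 ≡ 9^2 (base 9). Lift 10: 100. −1: 99.
[6] 99 ≡ 9·10 + 9 (base 10). Lift 11: 108. −1: 107.
[7] 107 ≡ 9·11 + 8 (base 11). Lift 12: 116. −1: 115.

116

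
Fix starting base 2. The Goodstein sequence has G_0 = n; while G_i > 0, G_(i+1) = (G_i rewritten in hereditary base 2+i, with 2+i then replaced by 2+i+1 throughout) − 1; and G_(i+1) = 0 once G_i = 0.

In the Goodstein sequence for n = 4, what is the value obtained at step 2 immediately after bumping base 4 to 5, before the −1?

61

4 —HB2→ 2^2 —bump→ 3^3 = 27 —(−1)→ 26
26 —HB3→ 2·3^2 + 2·3 + 2 —bump→ 2·4^2 + 2·4 + 2 = 42 —(−1)→ 41
41 —HB4→ 2·4^2 + 2·4 + 1 —bump→ 2·5^2 + 2·5 + 1 = 61 —(−1)→ 60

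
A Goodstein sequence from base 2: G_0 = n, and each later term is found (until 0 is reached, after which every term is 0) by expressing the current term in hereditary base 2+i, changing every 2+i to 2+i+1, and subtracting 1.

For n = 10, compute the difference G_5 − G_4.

3935819

[0] 10 ≡ 2^(2 + 1) + 2 (base 2). Lift 3: 84. −1: 83.
[1] 83 ≡ 3^(3 + 1) + 2 (base 3). Lift 4: 1026. −1: 1025.
[2] 1025 ≡ 4^(4 + 1) + 1 (base 4). Lift 5: 15626. −1: 15625.
[3] 15625 ≡ 5^(5 + 1) (base 5). Lift 6: 279936. −1: 279935.
[4] 279935 ≡ 5·6^6 + 5·6^5 + 5·6^4 + 5·6^3 + 5·6^2 + 5·6 + 5 (base 6). Lift 7: 4215755. −1: 4215754.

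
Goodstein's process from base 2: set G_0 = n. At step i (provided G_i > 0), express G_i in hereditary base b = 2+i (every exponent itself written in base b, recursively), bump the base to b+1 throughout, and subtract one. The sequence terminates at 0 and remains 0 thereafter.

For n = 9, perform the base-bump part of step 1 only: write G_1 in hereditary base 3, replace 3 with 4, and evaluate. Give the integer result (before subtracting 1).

i=0: 9 = 2^(2 + 1) + 1 (b=2); 2→3: 3^(3 + 1) + 1 = 82; 82−1 = 81
i=1: 81 = 3^(3 + 1) (b=3); 3→4: 4^(4 + 1) = 1024; 1024−1 = 1023

1024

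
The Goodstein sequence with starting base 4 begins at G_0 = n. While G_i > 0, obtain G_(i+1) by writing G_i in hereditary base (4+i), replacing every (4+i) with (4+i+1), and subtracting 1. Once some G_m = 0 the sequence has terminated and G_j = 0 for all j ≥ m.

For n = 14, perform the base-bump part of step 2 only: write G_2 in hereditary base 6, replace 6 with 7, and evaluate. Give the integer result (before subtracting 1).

step 0: 14 = 3·4 + 2; sub 5 for 4: 3·5 + 2; = 17; G_1 = 17−1 = 16
step 1: 16 = 3·5 + 1; sub 6 for 5: 3·6 + 1; = 19; G_2 = 19−1 = 18
step 2: 18 = 3·6; sub 7 for 6: 3·7; = 21; G_3 = 21−1 = 20

21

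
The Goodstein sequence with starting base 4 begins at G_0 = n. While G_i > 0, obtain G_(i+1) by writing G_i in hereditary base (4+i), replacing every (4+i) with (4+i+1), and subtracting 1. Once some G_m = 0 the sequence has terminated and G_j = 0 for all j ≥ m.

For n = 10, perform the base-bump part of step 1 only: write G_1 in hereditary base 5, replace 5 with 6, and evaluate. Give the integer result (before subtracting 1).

(0) 10|_4 = 2·4 + 2 ↦ 2·5 + 2|_5 = 12 ⇒ 11
(1) 11|_5 = 2·5 + 1 ↦ 2·6 + 1|_6 = 13 ⇒ 12

13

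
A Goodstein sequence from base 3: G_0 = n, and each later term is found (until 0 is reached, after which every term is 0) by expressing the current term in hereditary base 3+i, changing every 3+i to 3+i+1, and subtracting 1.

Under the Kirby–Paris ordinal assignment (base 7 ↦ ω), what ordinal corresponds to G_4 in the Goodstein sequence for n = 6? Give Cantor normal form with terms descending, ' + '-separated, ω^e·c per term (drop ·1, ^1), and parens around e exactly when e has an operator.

ω

i=0: 6 = 2·3 (b=3); 3→4: 2·4 = 8; 8−1 = 7
i=1: 7 = 4 + 3 (b=4); 4→5: 5 + 3 = 8; 8−1 = 7
i=2: 7 = 5 + 2 (b=5); 5→6: 6 + 2 = 8; 8−1 = 7
i=3: 7 = 6 + 1 (b=6); 6→7: 7 + 1 = 8; 8−1 = 7
i=4: 7 = 7 (b=7); 7→8: 8 = 8; 8−1 = 7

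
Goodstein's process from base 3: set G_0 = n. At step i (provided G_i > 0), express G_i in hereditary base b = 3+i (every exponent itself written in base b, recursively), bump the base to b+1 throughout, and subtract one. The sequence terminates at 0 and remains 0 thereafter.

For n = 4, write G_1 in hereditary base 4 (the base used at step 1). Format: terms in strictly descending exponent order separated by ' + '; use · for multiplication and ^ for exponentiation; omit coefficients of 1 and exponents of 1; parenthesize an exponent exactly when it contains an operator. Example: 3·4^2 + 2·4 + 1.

4

G_0 = 4. HB_3(4) = 3 + 1. Bump = 5. G_1 = 4.
G_1 = 4. HB_4(4) = 4. Bump = 5. G_2 = 4.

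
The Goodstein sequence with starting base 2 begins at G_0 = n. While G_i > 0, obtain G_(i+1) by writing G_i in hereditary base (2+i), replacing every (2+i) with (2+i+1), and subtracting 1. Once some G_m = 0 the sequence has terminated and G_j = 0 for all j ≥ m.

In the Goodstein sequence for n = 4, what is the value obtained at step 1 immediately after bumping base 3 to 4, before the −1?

step 0: 4 = 2^2; sub 3 for 2: 3^3; = 27; G_1 = 27−1 = 26
step 1: 26 = 2·3^2 + 2·3 + 2; sub 4 for 3: 2·4^2 + 2·4 + 2; = 42; G_2 = 42−1 = 41

42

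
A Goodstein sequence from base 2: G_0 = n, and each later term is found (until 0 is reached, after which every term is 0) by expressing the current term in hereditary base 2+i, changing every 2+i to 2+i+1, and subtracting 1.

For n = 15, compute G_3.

18752

step 0: 15 = 2^(2 + 1) + 2^2 + 2 + 1; sub 3 for 2: 3^(3 + 1) + 3^3 + 3 + 1; = 112; G_1 = 112−1 = 111
step 1: 111 = 3^(3 + 1) + 3^3 + 3; sub 4 for 3: 4^(4 + 1) + 4^4 + 4; = 1284; G_2 = 1284−1 = 1283
step 2: 1283 = 4^(4 + 1) + 4^4 + 3; sub 5 for 4: 5^(5 + 1) + 5^5 + 3; = 18753; G_3 = 18753−1 = 18752
step 3: 18752 = 5^(5 + 1) + 5^5 + 2; sub 6 for 5: 6^(6 + 1) + 6^6 + 2; = 326594; G_4 = 326594−1 = 326593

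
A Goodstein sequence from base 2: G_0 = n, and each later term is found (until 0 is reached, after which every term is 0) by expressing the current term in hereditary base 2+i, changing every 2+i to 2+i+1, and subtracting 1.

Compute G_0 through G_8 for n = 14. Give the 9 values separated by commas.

i=0: 14 = 2^(2 + 1) + 2^2 + 2 (b=2); 2→3: 3^(3 + 1) + 3^3 + 3 = 111; 111−1 = 110
i=1: 110 = 3^(3 + 1) + 3^3 + 2 (b=3); 3→4: 4^(4 + 1) + 4^4 + 2 = 1282; 1282−1 = 1281
i=2: 1281 = 4^(4 + 1) + 4^4 + 1 (b=4); 4→5: 5^(5 + 1) + 5^5 + 1 = 18751; 18751−1 = 18750
i=3: 18750 = 5^(5 + 1) + 5^5 (b=5); 5→6: 6^(6 + 1) + 6^6 = 326592; 326592−1 = 326591
i=4: 326591 = 6^(6 + 1) + 5·6^5 + 5·6^4 + 5·6^3 + 5·6^2 + 5·6 + 5 (b=6); 6→7: 7^(7 + 1) + 5·7^5 + 5·7^4 + 5·7^3 + 5·7^2 + 5·7 + 5 = 5862841; 5862841−1 = 5862840
i=5: 5862840 = 7^(7 + 1) + 5·7^5 + 5·7^4 + 5·7^3 + 5·7^2 + 5·7 + 4 (b=7); 7→8: 8^(8 + 1) + 5·8^5 + 5·8^4 + 5·8^3 + 5·8^2 + 5·8 + 4 = 134404972; 134404972−1 = 134404971
i=6: 134404971 = 8^(8 + 1) + 5·8^5 + 5·8^4 + 5·8^3 + 5·8^2 + 5·8 + 3 (b=8); 8→9: 9^(9 + 1) + 5·9^5 + 5·9^4 + 5·9^3 + 5·9^2 + 5·9 + 3 = 3487116549; 3487116549−1 = 3487116548
i=7: 3487116548 = 9^(9 + 1) + 5·9^5 + 5·9^4 + 5·9^3 + 5·9^2 + 5·9 + 2 (b=9); 9→10: 10^(10 + 1) + 5·10^5 + 5·10^4 + 5·10^3 + 5·10^2 + 5·10 + 2 = 100000555552; 100000555552−1 = 100000555551

14, 110, 1281, 18750, 326591, 5862840, 134404971, 3487116548, 100000555551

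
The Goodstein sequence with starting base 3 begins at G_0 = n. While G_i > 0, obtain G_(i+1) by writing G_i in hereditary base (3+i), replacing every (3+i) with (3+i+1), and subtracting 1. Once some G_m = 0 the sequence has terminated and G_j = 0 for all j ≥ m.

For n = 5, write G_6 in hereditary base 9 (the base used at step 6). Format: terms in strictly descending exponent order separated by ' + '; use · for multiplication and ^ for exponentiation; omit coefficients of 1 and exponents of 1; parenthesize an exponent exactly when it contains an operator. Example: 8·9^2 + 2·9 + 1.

step 0: 5 = 3 + 2; sub 4 for 3: 4 + 2; = 6; G_1 = 6−1 = 5
step 1: 5 = 4 + 1; sub 5 for 4: 5 + 1; = 6; G_2 = 6−1 = 5
step 2: 5 = 5; sub 6 for 5: 6; = 6; G_3 = 6−1 = 5
step 3: 5 = 5; sub 7 for 6: 5; = 5; G_4 = 5−1 = 4
step 4: 4 = 4; sub 8 for 7: 4; = 4; G_5 = 4−1 = 3
step 5: 3 = 3; sub 9 for 8: 3; = 3; G_6 = 3−1 = 2
step 6: 2 = 2; sub 10 for 9: 2; = 2; G_7 = 2−1 = 1

2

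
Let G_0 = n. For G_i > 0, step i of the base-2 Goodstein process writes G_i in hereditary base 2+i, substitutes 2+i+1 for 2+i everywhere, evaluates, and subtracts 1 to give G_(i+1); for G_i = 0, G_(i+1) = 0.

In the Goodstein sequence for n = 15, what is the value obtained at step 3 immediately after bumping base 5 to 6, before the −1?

G_0 = 15. HB_2(15) = 2^(2 + 1) + 2^2 + 2 + 1. Bump = 112. G_1 = 111.
G_1 = 111. HB_3(111) = 3^(3 + 1) + 3^3 + 3. Bump = 1284. G_2 = 1283.
G_2 = 1283. HB_4(1283) = 4^(4 + 1) + 4^4 + 3. Bump = 18753. G_3 = 18752.
G_3 = 18752. HB_5(18752) = 5^(5 + 1) + 5^5 + 2. Bump = 326594. G_4 = 326593.

326594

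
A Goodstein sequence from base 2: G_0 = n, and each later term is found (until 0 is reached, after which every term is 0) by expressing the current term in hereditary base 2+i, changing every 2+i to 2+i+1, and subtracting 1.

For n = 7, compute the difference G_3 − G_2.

2868

G_0 = 7. HB_2(7) = 2^2 + 2 + 1. Bump = 31. G_1 = 30.
G_1 = 30. HB_3(30) = 3^3 + 3. Bump = 260. G_2 = 259.
G_2 = 259. HB_4(259) = 4^4 + 3. Bump = 3128. G_3 = 3127.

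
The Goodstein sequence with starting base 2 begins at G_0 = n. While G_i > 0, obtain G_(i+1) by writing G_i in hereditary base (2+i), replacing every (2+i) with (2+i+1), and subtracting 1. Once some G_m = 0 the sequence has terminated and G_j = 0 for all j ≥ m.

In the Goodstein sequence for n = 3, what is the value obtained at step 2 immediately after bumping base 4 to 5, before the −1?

3

[0] 3 ≡ 2 + 1 (base 2). Lift 3: 4. −1: 3.
[1] 3 ≡ 3 (base 3). Lift 4: 4. −1: 3.
[2] 3 ≡ 3 (base 4). Lift 5: 3. −1: 2.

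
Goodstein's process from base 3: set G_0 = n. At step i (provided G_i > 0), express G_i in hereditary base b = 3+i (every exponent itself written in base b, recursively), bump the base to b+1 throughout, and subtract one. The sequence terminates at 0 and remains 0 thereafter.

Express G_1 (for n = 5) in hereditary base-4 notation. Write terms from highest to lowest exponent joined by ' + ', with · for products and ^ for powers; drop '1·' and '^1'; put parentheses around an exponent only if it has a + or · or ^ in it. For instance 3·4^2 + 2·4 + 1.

base 3: 5 = 3 + 2; at 4: 4 + 2 = 6; next = 5
base 4: 5 = 4 + 1; at 5: 5 + 1 = 6; next = 5

4 + 1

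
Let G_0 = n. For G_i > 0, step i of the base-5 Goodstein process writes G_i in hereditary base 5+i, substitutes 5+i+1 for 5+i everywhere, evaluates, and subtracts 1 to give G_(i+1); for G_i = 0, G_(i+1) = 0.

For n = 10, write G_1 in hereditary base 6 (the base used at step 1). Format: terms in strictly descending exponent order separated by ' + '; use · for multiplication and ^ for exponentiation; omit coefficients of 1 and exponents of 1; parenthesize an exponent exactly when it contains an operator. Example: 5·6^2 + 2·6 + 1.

6 + 5

step 0: 10 = 2·5; sub 6 for 5: 2·6; = 12; G_1 = 12−1 = 11
step 1: 11 = 6 + 5; sub 7 for 6: 7 + 5; = 12; G_2 = 12−1 = 11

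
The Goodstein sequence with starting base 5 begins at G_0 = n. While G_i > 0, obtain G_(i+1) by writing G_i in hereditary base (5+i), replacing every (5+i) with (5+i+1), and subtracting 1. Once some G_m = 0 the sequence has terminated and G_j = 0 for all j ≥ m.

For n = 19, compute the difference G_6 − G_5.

(0) 19|_5 = 3·5 + 4 ↦ 3·6 + 4|_6 = 22 ⇒ 21
(1) 21|_6 = 3·6 + 3 ↦ 3·7 + 3|_7 = 24 ⇒ 23
(2) 23|_7 = 3·7 + 2 ↦ 3·8 + 2|_8 = 26 ⇒ 25
(3) 25|_8 = 3·8 + 1 ↦ 3·9 + 1|_9 = 28 ⇒ 27
(4) 27|_9 = 3·9 ↦ 3·10|_10 = 30 ⇒ 29
(5) 29|_10 = 2·10 + 9 ↦ 2·11 + 9|_11 = 31 ⇒ 30

1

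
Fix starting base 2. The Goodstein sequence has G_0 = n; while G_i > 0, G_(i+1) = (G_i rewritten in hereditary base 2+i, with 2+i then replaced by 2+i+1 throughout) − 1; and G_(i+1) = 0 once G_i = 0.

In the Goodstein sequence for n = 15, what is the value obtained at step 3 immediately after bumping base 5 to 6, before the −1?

326594

step 0: 15 = 2^(2 + 1) + 2^2 + 2 + 1; sub 3 for 2: 3^(3 + 1) + 3^3 + 3 + 1; = 112; G_1 = 112−1 = 111
step 1: 111 = 3^(3 + 1) + 3^3 + 3; sub 4 for 3: 4^(4 + 1) + 4^4 + 4; = 1284; G_2 = 1284−1 = 1283
step 2: 1283 = 4^(4 + 1) + 4^4 + 3; sub 5 for 4: 5^(5 + 1) + 5^5 + 3; = 18753; G_3 = 18753−1 = 18752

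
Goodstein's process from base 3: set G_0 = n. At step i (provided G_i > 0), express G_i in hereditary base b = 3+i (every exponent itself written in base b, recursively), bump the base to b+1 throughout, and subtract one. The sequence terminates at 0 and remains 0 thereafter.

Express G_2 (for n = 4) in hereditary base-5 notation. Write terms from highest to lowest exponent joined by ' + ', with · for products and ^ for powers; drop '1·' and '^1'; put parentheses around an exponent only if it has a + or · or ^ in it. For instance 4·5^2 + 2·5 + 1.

4

4 —HB3→ 3 + 1 —bump→ 4 + 1 = 5 —(−1)→ 4
4 —HB4→ 4 —bump→ 5 = 5 —(−1)→ 4
4 —HB5→ 4 —bump→ 4 = 4 —(−1)→ 3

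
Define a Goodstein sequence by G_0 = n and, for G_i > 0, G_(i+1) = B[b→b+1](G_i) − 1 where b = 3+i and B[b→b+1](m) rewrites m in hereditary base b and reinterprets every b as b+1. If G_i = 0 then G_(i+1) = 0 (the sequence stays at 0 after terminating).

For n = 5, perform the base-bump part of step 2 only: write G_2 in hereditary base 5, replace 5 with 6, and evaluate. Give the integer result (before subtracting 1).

5 —HB3→ 3 + 2 —bump→ 4 + 2 = 6 —(−1)→ 5
5 —HB4→ 4 + 1 —bump→ 5 + 1 = 6 —(−1)→ 5
5 —HB5→ 5 —bump→ 6 = 6 —(−1)→ 5

6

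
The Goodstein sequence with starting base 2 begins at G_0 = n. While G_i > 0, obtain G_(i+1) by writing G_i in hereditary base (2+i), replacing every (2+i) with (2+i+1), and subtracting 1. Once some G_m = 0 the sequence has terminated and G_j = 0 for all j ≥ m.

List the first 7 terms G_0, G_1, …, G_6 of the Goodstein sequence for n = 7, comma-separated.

7 —HB2→ 2^2 + 2 + 1 —bump→ 3^3 + 3 + 1 = 31 —(−1)→ 30
30 —HB3→ 3^3 + 3 —bump→ 4^4 + 4 = 260 —(−1)→ 259
259 —HB4→ 4^4 + 3 —bump→ 5^5 + 3 = 3128 —(−1)→ 3127
3127 —HB5→ 5^5 + 2 —bump→ 6^6 + 2 = 46658 —(−1)→ 46657
46657 —HB6→ 6^6 + 1 —bump→ 7^7 + 1 = 823544 —(−1)→ 823543
823543 —HB7→ 7^7 —bump→ 8^8 = 16777216 —(−1)→ 16777215

7, 30, 259, 3127, 46657, 823543, 16777215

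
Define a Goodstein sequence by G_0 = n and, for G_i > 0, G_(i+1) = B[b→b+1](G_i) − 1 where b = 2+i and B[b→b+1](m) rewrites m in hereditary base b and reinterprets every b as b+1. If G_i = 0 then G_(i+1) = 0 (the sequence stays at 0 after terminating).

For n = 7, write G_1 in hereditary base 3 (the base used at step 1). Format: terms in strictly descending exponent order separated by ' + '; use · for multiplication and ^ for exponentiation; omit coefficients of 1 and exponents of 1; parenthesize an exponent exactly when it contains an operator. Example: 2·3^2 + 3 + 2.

step 0: 7 = 2^2 + 2 + 1; sub 3 for 2: 3^3 + 3 + 1; = 31; G_1 = 31−1 = 30
step 1: 30 = 3^3 + 3; sub 4 for 3: 4^4 + 4; = 260; G_2 = 260−1 = 259

3^3 + 3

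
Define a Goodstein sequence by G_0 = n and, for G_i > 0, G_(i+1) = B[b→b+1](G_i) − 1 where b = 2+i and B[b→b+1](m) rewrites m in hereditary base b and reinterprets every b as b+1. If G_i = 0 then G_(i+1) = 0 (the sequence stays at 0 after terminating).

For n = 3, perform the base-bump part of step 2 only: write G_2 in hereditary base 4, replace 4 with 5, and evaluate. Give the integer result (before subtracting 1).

3

G_0=3  [base 2] 2 + 1  →[2↦3]→  3 + 1 = 4  −1 ⇒ G_1=3
G_1=3  [base 3] 3  →[3↦4]→  4 = 4  −1 ⇒ G_2=3
G_2=3  [base 4] 3  →[4↦5]→  3 = 3  −1 ⇒ G_3=2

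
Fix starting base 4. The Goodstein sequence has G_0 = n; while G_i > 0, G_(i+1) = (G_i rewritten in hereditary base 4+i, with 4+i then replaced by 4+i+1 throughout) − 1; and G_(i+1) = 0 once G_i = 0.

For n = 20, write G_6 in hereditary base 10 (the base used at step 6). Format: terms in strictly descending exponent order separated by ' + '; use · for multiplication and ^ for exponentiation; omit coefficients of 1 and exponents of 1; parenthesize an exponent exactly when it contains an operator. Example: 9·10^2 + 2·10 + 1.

9·10 + 9

i=0: 20 = 4^2 + 4 (b=4); 4→5: 5^2 + 5 = 30; 30−1 = 29
i=1: 29 = 5^2 + 4 (b=5); 5→6: 6^2 + 4 = 40; 40−1 = 39
i=2: 39 = 6^2 + 3 (b=6); 6→7: 7^2 + 3 = 52; 52−1 = 51
i=3: 51 = 7^2 + 2 (b=7); 7→8: 8^2 + 2 = 66; 66−1 = 65
i=4: 65 = 8^2 + 1 (b=8); 8→9: 9^2 + 1 = 82; 82−1 = 81
i=5: 81 = 9^2 (b=9); 9→10: 10^2 = 100; 100−1 = 99
i=6: 99 = 9·10 + 9 (b=10); 10→11: 9·11 + 9 = 108; 108−1 = 107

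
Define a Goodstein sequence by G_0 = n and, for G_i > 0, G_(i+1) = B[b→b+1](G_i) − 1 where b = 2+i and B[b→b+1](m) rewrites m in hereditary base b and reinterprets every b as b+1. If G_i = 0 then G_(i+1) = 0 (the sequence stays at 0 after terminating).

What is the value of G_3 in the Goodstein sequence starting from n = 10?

15625

G_0 = 10. HB_2(10) = 2^(2 + 1) + 2. Bump = 84. G_1 = 83.
G_1 = 83. HB_3(83) = 3^(3 + 1) + 2. Bump = 1026. G_2 = 1025.
G_2 = 1025. HB_4(1025) = 4^(4 + 1) + 1. Bump = 15626. G_3 = 15625.
G_3 = 15625. HB_5(15625) = 5^(5 + 1). Bump = 279936. G_4 = 279935.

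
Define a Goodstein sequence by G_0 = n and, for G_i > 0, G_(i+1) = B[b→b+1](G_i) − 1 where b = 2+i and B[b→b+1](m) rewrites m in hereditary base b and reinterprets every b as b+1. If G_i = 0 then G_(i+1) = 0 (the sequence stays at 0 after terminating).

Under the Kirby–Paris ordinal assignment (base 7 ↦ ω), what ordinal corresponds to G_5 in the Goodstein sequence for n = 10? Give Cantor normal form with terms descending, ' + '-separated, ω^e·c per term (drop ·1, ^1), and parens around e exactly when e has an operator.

base 2: 10 = 2^(2 + 1) + 2; at 3: 3^(3 + 1) + 3 = 84; next = 83
base 3: 83 = 3^(3 + 1) + 2; at 4: 4^(4 + 1) + 2 = 1026; next = 1025
base 4: 1025 = 4^(4 + 1) + 1; at 5: 5^(5 + 1) + 1 = 15626; next = 15625
base 5: 15625 = 5^(5 + 1); at 6: 6^(6 + 1) = 279936; next = 279935
base 6: 279935 = 5·6^6 + 5·6^5 + 5·6^4 + 5·6^3 + 5·6^2 + 5·6 + 5; at 7: 5·7^7 + 5·7^5 + 5·7^4 + 5·7^3 + 5·7^2 + 5·7 + 5 = 4215755; next = 4215754
base 7: 4215754 = 5·7^7 + 5·7^5 + 5·7^4 + 5·7^3 + 5·7^2 + 5·7 + 4; at 8: 5·8^8 + 5·8^5 + 5·8^4 + 5·8^3 + 5·8^2 + 5·8 + 4 = 84073324; next = 84073323

ω^ω·5 + ω^5·5 + ω^4·5 + ω^3·5 + ω^2·5 + ω·5 + 4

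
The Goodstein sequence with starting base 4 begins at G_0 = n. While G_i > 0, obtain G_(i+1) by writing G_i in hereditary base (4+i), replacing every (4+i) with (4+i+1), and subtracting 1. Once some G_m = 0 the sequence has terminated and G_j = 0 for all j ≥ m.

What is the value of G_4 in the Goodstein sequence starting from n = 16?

33

G_0=16  [base 4] 4^2  →[4↦5]→  5^2 = 25  −1 ⇒ G_1=24
G_1=24  [base 5] 4·5 + 4  →[5↦6]→  4·6 + 4 = 28  −1 ⇒ G_2=27
G_2=27  [base 6] 4·6 + 3  →[6↦7]→  4·7 + 3 = 31  −1 ⇒ G_3=30
G_3=30  [base 7] 4·7 + 2  →[7↦8]→  4·8 + 2 = 34  −1 ⇒ G_4=33
G_4=33  [base 8] 4·8 + 1  →[8↦9]→  4·9 + 1 = 37  −1 ⇒ G_5=36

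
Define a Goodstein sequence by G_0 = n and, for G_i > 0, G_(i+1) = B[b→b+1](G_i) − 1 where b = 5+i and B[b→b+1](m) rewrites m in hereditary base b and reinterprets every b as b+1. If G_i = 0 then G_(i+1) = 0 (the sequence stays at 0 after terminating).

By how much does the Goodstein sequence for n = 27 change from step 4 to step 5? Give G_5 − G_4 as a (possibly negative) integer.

6

[0] 27 ≡ 5^2 + 2 (base 5). Lift 6: 38. −1: 37.
[1] 37 ≡ 6^2 + 1 (base 6). Lift 7: 50. −1: 49.
[2] 49 ≡ 7^2 (base 7). Lift 8: 64. −1: 63.
[3] 63 ≡ 7·8 + 7 (base 8). Lift 9: 70. −1: 69.
[4] 69 ≡ 7·9 + 6 (base 9). Lift 10: 76. −1: 75.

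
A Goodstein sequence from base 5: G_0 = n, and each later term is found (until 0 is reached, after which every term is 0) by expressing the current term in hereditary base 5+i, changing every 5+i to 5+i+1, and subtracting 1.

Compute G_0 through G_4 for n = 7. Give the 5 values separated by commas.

7 —HB5→ 5 + 2 —bump→ 6 + 2 = 8 —(−1)→ 7
7 —HB6→ 6 + 1 —bump→ 7 + 1 = 8 —(−1)→ 7
7 —HB7→ 7 —bump→ 8 = 8 —(−1)→ 7
7 —HB8→ 7 —bump→ 7 = 7 —(−1)→ 6

7, 7, 7, 7, 6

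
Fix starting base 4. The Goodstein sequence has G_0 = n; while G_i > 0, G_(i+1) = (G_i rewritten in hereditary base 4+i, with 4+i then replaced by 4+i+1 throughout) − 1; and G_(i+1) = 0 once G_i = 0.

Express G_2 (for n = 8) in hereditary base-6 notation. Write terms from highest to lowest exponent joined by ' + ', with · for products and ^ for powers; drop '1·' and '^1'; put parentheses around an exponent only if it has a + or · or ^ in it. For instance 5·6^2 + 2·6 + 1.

G_0 = 8. HB_4(8) = 2·4. Bump = 10. G_1 = 9.
G_1 = 9. HB_5(9) = 5 + 4. Bump = 10. G_2 = 9.
G_2 = 9. HB_6(9) = 6 + 3. Bump = 10. G_3 = 9.

6 + 3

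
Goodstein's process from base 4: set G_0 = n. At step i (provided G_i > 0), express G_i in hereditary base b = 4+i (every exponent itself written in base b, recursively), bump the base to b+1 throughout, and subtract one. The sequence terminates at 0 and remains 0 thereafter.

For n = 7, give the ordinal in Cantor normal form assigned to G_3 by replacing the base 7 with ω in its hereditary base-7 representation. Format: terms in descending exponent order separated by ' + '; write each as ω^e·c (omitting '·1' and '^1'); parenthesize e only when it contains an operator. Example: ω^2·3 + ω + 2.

ω

i=0: 7 = 4 + 3 (b=4); 4→5: 5 + 3 = 8; 8−1 = 7
i=1: 7 = 5 + 2 (b=5); 5→6: 6 + 2 = 8; 8−1 = 7
i=2: 7 = 6 + 1 (b=6); 6→7: 7 + 1 = 8; 8−1 = 7
i=3: 7 = 7 (b=7); 7→8: 8 = 8; 8−1 = 7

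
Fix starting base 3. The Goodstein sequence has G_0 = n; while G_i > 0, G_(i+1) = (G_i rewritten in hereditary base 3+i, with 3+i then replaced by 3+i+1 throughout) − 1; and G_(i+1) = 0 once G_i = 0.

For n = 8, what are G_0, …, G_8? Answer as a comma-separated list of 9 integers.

i=0: 8 = 2·3 + 2 (b=3); 3→4: 2·4 + 2 = 10; 10−1 = 9
i=1: 9 = 2·4 + 1 (b=4); 4→5: 2·5 + 1 = 11; 11−1 = 10
i=2: 10 = 2·5 (b=5); 5→6: 2·6 = 12; 12−1 = 11
i=3: 11 = 6 + 5 (b=6); 6→7: 7 + 5 = 12; 12−1 = 11
i=4: 11 = 7 + 4 (b=7); 7→8: 8 + 4 = 12; 12−1 = 11
i=5: 11 = 8 + 3 (b=8); 8→9: 9 + 3 = 12; 12−1 = 11
i=6: 11 = 9 + 2 (b=9); 9→10: 10 + 2 = 12; 12−1 = 11
i=7: 11 = 10 + 1 (b=10); 10→11: 11 + 1 = 12; 12−1 = 11

8, 9, 10, 11, 11, 11, 11, 11, 11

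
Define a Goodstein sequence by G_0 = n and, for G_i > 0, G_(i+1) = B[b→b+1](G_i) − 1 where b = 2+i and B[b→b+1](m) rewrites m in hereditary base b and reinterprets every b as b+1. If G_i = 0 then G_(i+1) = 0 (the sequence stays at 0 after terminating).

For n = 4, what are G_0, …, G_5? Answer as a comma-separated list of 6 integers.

4, 26, 41, 60, 83, 109

step 0: 4 = 2^2; sub 3 for 2: 3^3; = 27; G_1 = 27−1 = 26
step 1: 26 = 2·3^2 + 2·3 + 2; sub 4 for 3: 2·4^2 + 2·4 + 2; = 42; G_2 = 42−1 = 41
step 2: 41 = 2·4^2 + 2·4 + 1; sub 5 for 4: 2·5^2 + 2·5 + 1; = 61; G_3 = 61−1 = 60
step 3: 60 = 2·5^2 + 2·5; sub 6 for 5: 2·6^2 + 2·6; = 84; G_4 = 84−1 = 83
step 4: 83 = 2·6^2 + 6 + 5; sub 7 for 6: 2·7^2 + 7 + 5; = 110; G_5 = 110−1 = 109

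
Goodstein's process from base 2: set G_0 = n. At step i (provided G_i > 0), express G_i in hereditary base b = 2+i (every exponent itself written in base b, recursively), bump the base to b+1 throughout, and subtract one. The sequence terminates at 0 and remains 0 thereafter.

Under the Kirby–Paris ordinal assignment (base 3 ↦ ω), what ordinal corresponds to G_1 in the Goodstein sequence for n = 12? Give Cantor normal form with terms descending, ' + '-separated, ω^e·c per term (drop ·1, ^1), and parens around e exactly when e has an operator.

ω^(ω + 1) + ω^2·2 + ω·2 + 2

[0] 12 ≡ 2^(2 + 1) + 2^2 (base 2). Lift 3: 108. −1: 107.
[1] 107 ≡ 3^(3 + 1) + 2·3^2 + 2·3 + 2 (base 3). Lift 4: 1066. −1: 1065.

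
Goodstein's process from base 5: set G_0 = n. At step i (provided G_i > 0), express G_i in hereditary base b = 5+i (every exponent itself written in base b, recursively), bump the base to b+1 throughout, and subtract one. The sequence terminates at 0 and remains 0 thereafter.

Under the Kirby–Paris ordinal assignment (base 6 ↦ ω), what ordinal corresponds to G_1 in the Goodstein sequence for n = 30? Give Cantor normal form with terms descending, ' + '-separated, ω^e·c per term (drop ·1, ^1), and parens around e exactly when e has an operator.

(0) 30|_5 = 5^2 + 5 ↦ 6^2 + 6|_6 = 42 ⇒ 41
(1) 41|_6 = 6^2 + 5 ↦ 7^2 + 5|_7 = 54 ⇒ 53

ω^2 + 5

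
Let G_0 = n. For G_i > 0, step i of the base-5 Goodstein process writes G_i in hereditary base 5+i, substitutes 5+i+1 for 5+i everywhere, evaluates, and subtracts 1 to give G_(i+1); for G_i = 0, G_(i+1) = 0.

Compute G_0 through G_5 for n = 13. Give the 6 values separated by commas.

i=0: 13 = 2·5 + 3 (b=5); 5→6: 2·6 + 3 = 15; 15−1 = 14
i=1: 14 = 2·6 + 2 (b=6); 6→7: 2·7 + 2 = 16; 16−1 = 15
i=2: 15 = 2·7 + 1 (b=7); 7→8: 2·8 + 1 = 17; 17−1 = 16
i=3: 16 = 2·8 (b=8); 8→9: 2·9 = 18; 18−1 = 17
i=4: 17 = 9 + 8 (b=9); 9→10: 10 + 8 = 18; 18−1 = 17

13, 14, 15, 16, 17, 17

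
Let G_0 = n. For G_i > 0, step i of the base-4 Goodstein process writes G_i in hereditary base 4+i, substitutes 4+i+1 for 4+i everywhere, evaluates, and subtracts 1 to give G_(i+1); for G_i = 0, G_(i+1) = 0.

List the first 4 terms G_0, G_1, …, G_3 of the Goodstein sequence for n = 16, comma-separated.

16, 24, 27, 30

i=0: 16 = 4^2 (b=4); 4→5: 5^2 = 25; 25−1 = 24
i=1: 24 = 4·5 + 4 (b=5); 5→6: 4·6 + 4 = 28; 28−1 = 27
i=2: 27 = 4·6 + 3 (b=6); 6→7: 4·7 + 3 = 31; 31−1 = 30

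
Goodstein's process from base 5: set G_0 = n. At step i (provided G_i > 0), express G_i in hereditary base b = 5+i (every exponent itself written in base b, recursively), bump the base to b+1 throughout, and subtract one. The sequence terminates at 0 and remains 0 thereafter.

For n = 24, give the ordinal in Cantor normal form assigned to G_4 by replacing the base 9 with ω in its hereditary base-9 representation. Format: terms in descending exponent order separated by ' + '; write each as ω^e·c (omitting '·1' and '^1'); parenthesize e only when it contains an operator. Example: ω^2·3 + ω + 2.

[0] 24 ≡ 4·5 + 4 (base 5). Lift 6: 28. −1: 27.
[1] 27 ≡ 4·6 + 3 (base 6). Lift 7: 31. −1: 30.
[2] 30 ≡ 4·7 + 2 (base 7). Lift 8: 34. −1: 33.
[3] 33 ≡ 4·8 + 1 (base 8). Lift 9: 37. −1: 36.
[4] 36 ≡ 4·9 (base 9). Lift 10: 40. −1: 39.

ω·4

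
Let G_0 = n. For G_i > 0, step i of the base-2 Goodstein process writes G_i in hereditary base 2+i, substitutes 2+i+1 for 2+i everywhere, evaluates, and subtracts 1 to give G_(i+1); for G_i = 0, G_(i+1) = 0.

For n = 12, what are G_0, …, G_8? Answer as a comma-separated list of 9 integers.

step 0: 12 = 2^(2 + 1) + 2^2; sub 3 for 2: 3^(3 + 1) + 3^3; = 108; G_1 = 108−1 = 107
step 1: 107 = 3^(3 + 1) + 2·3^2 + 2·3 + 2; sub 4 for 3: 4^(4 + 1) + 2·4^2 + 2·4 + 2; = 1066; G_2 = 1066−1 = 1065
step 2: 1065 = 4^(4 + 1) + 2·4^2 + 2·4 + 1; sub 5 for 4: 5^(5 + 1) + 2·5^2 + 2·5 + 1; = 15686; G_3 = 15686−1 = 15685
step 3: 15685 = 5^(5 + 1) + 2·5^2 + 2·5; sub 6 for 5: 6^(6 + 1) + 2·6^2 + 2·6; = 280020; G_4 = 280020−1 = 280019
step 4: 280019 = 6^(6 + 1) + 2·6^2 + 6 + 5; sub 7 for 6: 7^(7 + 1) + 2·7^2 + 7 + 5; = 5764911; G_5 = 5764911−1 = 5764910
step 5: 5764910 = 7^(7 + 1) + 2·7^2 + 7 + 4; sub 8 for 7: 8^(8 + 1) + 2·8^2 + 8 + 4; = 134217868; G_6 = 134217868−1 = 134217867
step 6: 134217867 = 8^(8 + 1) + 2·8^2 + 8 + 3; sub 9 for 8: 9^(9 + 1) + 2·9^2 + 9 + 3; = 3486784575; G_7 = 3486784575−1 = 3486784574
step 7: 3486784574 = 9^(9 + 1) + 2·9^2 + 9 + 2; sub 10 for 9: 10^(10 + 1) + 2·10^2 + 10 + 2; = 100000000212; G_8 = 100000000212−1 = 100000000211

12, 107, 1065, 15685, 280019, 5764910, 134217867, 3486784574, 100000000211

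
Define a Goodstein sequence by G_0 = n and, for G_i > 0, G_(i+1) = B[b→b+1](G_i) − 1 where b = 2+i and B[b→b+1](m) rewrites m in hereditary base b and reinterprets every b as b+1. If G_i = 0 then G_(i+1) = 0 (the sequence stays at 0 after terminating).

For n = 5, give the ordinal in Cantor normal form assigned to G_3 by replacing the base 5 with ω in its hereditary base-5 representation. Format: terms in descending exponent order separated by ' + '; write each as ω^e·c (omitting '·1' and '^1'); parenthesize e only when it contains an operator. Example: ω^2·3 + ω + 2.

ω^3·3 + ω^2·3 + ω·3 + 2

5 —HB2→ 2^2 + 1 —bump→ 3^3 + 1 = 28 —(−1)→ 27
27 —HB3→ 3^3 —bump→ 4^4 = 256 —(−1)→ 255
255 —HB4→ 3·4^3 + 3·4^2 + 3·4 + 3 —bump→ 3·5^3 + 3·5^2 + 3·5 + 3 = 468 —(−1)→ 467
467 —HB5→ 3·5^3 + 3·5^2 + 3·5 + 2 —bump→ 3·6^3 + 3·6^2 + 3·6 + 2 = 776 —(−1)→ 775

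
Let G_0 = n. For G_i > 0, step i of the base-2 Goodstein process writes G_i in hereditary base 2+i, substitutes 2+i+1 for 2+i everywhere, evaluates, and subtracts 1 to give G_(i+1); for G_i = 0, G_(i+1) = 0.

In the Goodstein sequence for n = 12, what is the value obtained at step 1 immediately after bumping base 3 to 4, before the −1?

step 0: 12 = 2^(2 + 1) + 2^2; sub 3 for 2: 3^(3 + 1) + 3^3; = 108; G_1 = 108−1 = 107
step 1: 107 = 3^(3 + 1) + 2·3^2 + 2·3 + 2; sub 4 for 3: 4^(4 + 1) + 2·4^2 + 2·4 + 2; = 1066; G_2 = 1066−1 = 1065

1066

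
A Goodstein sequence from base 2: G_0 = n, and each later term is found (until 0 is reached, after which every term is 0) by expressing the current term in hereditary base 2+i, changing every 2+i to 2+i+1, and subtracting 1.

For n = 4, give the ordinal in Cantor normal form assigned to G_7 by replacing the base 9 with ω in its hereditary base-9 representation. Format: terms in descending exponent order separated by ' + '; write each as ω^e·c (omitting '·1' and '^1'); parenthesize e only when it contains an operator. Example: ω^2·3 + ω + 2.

ω^2·2 + ω + 2

step 0: 4 = 2^2; sub 3 for 2: 3^3; = 27; G_1 = 27−1 = 26
step 1: 26 = 2·3^2 + 2·3 + 2; sub 4 for 3: 2·4^2 + 2·4 + 2; = 42; G_2 = 42−1 = 41
step 2: 41 = 2·4^2 + 2·4 + 1; sub 5 for 4: 2·5^2 + 2·5 + 1; = 61; G_3 = 61−1 = 60
step 3: 60 = 2·5^2 + 2·5; sub 6 for 5: 2·6^2 + 2·6; = 84; G_4 = 84−1 = 83
step 4: 83 = 2·6^2 + 6 + 5; sub 7 for 6: 2·7^2 + 7 + 5; = 110; G_5 = 110−1 = 109
step 5: 109 = 2·7^2 + 7 + 4; sub 8 for 7: 2·8^2 + 8 + 4; = 140; G_6 = 140−1 = 139
step 6: 139 = 2·8^2 + 8 + 3; sub 9 for 8: 2·9^2 + 9 + 3; = 174; G_7 = 174−1 = 173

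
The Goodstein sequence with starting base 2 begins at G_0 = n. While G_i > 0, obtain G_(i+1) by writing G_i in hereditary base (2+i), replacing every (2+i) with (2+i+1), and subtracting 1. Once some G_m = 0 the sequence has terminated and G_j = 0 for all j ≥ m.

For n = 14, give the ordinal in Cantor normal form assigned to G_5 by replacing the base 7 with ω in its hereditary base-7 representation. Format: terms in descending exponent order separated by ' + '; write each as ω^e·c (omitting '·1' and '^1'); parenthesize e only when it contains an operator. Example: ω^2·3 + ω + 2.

ω^(ω + 1) + ω^5·5 + ω^4·5 + ω^3·5 + ω^2·5 + ω·5 + 4

base 2: 14 = 2^(2 + 1) + 2^2 + 2; at 3: 3^(3 + 1) + 3^3 + 3 = 111; next = 110
base 3: 110 = 3^(3 + 1) + 3^3 + 2; at 4: 4^(4 + 1) + 4^4 + 2 = 1282; next = 1281
base 4: 1281 = 4^(4 + 1) + 4^4 + 1; at 5: 5^(5 + 1) + 5^5 + 1 = 18751; next = 18750
base 5: 18750 = 5^(5 + 1) + 5^5; at 6: 6^(6 + 1) + 6^6 = 326592; next = 326591
base 6: 326591 = 6^(6 + 1) + 5·6^5 + 5·6^4 + 5·6^3 + 5·6^2 + 5·6 + 5; at 7: 7^(7 + 1) + 5·7^5 + 5·7^4 + 5·7^3 + 5·7^2 + 5·7 + 5 = 5862841; next = 5862840
base 7: 5862840 = 7^(7 + 1) + 5·7^5 + 5·7^4 + 5·7^3 + 5·7^2 + 5·7 + 4; at 8: 8^(8 + 1) + 5·8^5 + 5·8^4 + 5·8^3 + 5·8^2 + 5·8 + 4 = 134404972; next = 134404971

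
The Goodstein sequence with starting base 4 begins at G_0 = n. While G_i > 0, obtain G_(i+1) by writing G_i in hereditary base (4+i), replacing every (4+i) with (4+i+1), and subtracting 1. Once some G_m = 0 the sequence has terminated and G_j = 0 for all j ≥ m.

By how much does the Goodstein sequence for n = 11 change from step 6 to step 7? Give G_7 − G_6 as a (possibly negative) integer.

G_0=11  [base 4] 2·4 + 3  →[4↦5]→  2·5 + 3 = 13  −1 ⇒ G_1=12
G_1=12  [base 5] 2·5 + 2  →[5↦6]→  2·6 + 2 = 14  −1 ⇒ G_2=13
G_2=13  [base 6] 2·6 + 1  →[6↦7]→  2·7 + 1 = 15  −1 ⇒ G_3=14
G_3=14  [base 7] 2·7  →[7↦8]→  2·8 = 16  −1 ⇒ G_4=15
G_4=15  [base 8] 8 + 7  →[8↦9]→  9 + 7 = 16  −1 ⇒ G_5=15
G_5=15  [base 9] 9 + 6  →[9↦10]→  10 + 6 = 16  −1 ⇒ G_6=15
G_6=15  [base 10] 10 + 5  →[10↦11]→  11 + 5 = 16  −1 ⇒ G_7=15

0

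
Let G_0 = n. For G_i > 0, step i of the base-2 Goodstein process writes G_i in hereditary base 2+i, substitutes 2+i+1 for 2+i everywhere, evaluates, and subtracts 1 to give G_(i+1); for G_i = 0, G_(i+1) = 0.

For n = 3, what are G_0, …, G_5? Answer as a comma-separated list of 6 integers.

(0) 3|_2 = 2 + 1 ↦ 3 + 1|_3 = 4 ⇒ 3
(1) 3|_3 = 3 ↦ 4|_4 = 4 ⇒ 3
(2) 3|_4 = 3 ↦ 3|_5 = 3 ⇒ 2
(3) 2|_5 = 2 ↦ 2|_6 = 2 ⇒ 1
(4) 1|_6 = 1 ↦ 1|_7 = 1 ⇒ 0

3, 3, 3, 2, 1, 0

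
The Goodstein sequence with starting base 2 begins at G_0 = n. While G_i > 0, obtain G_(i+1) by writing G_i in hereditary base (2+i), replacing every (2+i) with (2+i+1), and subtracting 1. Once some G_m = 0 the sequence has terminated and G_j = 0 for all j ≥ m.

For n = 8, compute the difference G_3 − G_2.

5757

8 —HB2→ 2^(2 + 1) —bump→ 3^(3 + 1) = 81 —(−1)→ 80
80 —HB3→ 2·3^3 + 2·3^2 + 2·3 + 2 —bump→ 2·4^4 + 2·4^2 + 2·4 + 2 = 554 —(−1)→ 553
553 —HB4→ 2·4^4 + 2·4^2 + 2·4 + 1 —bump→ 2·5^5 + 2·5^2 + 2·5 + 1 = 6311 —(−1)→ 6310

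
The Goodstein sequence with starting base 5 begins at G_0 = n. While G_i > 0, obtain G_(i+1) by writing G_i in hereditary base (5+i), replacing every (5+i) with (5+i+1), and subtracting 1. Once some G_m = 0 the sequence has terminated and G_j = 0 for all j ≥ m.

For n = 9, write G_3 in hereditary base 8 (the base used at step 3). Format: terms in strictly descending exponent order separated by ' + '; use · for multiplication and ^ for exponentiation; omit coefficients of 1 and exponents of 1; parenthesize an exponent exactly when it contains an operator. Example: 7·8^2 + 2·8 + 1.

8 + 1

G_0 = 9. HB_5(9) = 5 + 4. Bump = 10. G_1 = 9.
G_1 = 9. HB_6(9) = 6 + 3. Bump = 10. G_2 = 9.
G_2 = 9. HB_7(9) = 7 + 2. Bump = 10. G_3 = 9.
G_3 = 9. HB_8(9) = 8 + 1. Bump = 10. G_4 = 9.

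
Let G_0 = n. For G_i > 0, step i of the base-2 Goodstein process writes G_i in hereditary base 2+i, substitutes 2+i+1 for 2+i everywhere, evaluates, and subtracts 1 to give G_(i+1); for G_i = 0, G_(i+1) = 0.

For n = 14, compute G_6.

(0) 14|_2 = 2^(2 + 1) + 2^2 + 2 ↦ 3^(3 + 1) + 3^3 + 3|_3 = 111 ⇒ 110
(1) 110|_3 = 3^(3 + 1) + 3^3 + 2 ↦ 4^(4 + 1) + 4^4 + 2|_4 = 1282 ⇒ 1281
(2) 1281|_4 = 4^(4 + 1) + 4^4 + 1 ↦ 5^(5 + 1) + 5^5 + 1|_5 = 18751 ⇒ 18750
(3) 18750|_5 = 5^(5 + 1) + 5^5 ↦ 6^(6 + 1) + 6^6|_6 = 326592 ⇒ 326591
(4) 326591|_6 = 6^(6 + 1) + 5·6^5 + 5·6^4 + 5·6^3 + 5·6^2 + 5·6 + 5 ↦ 7^(7 + 1) + 5·7^5 + 5·7^4 + 5·7^3 + 5·7^2 + 5·7 + 5|_7 = 5862841 ⇒ 5862840
(5) 5862840|_7 = 7^(7 + 1) + 5·7^5 + 5·7^4 + 5·7^3 + 5·7^2 + 5·7 + 4 ↦ 8^(8 + 1) + 5·8^5 + 5·8^4 + 5·8^3 + 5·8^2 + 5·8 + 4|_8 = 134404972 ⇒ 134404971
(6) 134404971|_8 = 8^(8 + 1) + 5·8^5 + 5·8^4 + 5·8^3 + 5·8^2 + 5·8 + 3 ↦ 9^(9 + 1) + 5·9^5 + 5·9^4 + 5·9^3 + 5·9^2 + 5·9 + 3|_9 = 3487116549 ⇒ 3487116548

134404971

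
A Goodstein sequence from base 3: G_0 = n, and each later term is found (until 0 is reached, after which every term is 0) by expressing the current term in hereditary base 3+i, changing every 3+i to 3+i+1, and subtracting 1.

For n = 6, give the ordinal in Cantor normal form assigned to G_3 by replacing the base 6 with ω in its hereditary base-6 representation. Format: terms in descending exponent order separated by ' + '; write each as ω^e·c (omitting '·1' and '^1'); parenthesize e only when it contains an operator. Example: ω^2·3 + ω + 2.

G_0=6  [base 3] 2·3  →[3↦4]→  2·4 = 8  −1 ⇒ G_1=7
G_1=7  [base 4] 4 + 3  →[4↦5]→  5 + 3 = 8  −1 ⇒ G_2=7
G_2=7  [base 5] 5 + 2  →[5↦6]→  6 + 2 = 8  −1 ⇒ G_3=7
G_3=7  [base 6] 6 + 1  →[6↦7]→  7 + 1 = 8  −1 ⇒ G_4=7

ω + 1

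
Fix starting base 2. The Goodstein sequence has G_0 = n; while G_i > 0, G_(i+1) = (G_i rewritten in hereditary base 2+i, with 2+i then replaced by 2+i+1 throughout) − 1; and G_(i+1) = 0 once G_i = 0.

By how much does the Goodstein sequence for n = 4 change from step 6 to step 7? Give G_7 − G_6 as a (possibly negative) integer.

4 —HB2→ 2^2 —bump→ 3^3 = 27 —(−1)→ 26
26 —HB3→ 2·3^2 + 2·3 + 2 —bump→ 2·4^2 + 2·4 + 2 = 42 —(−1)→ 41
41 —HB4→ 2·4^2 + 2·4 + 1 —bump→ 2·5^2 + 2·5 + 1 = 61 —(−1)→ 60
60 —HB5→ 2·5^2 + 2·5 —bump→ 2·6^2 + 2·6 = 84 —(−1)→ 83
83 —HB6→ 2·6^2 + 6 + 5 —bump→ 2·7^2 + 7 + 5 = 110 —(−1)→ 109
109 —HB7→ 2·7^2 + 7 + 4 —bump→ 2·8^2 + 8 + 4 = 140 —(−1)→ 139
139 —HB8→ 2·8^2 + 8 + 3 —bump→ 2·9^2 + 9 + 3 = 174 —(−1)→ 173

34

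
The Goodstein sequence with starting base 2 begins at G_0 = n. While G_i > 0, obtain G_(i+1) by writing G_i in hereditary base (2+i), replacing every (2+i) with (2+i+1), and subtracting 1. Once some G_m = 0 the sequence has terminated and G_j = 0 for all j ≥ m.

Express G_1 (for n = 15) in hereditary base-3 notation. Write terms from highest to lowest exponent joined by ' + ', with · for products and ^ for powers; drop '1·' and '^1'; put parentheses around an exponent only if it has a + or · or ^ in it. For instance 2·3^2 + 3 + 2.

3^(3 + 1) + 3^3 + 3

(0) 15|_2 = 2^(2 + 1) + 2^2 + 2 + 1 ↦ 3^(3 + 1) + 3^3 + 3 + 1|_3 = 112 ⇒ 111
(1) 111|_3 = 3^(3 + 1) + 3^3 + 3 ↦ 4^(4 + 1) + 4^4 + 4|_4 = 1284 ⇒ 1283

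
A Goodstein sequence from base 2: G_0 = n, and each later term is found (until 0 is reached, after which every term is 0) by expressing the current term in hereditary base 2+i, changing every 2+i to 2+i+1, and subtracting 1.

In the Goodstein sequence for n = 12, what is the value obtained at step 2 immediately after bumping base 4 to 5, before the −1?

base 2: 12 = 2^(2 + 1) + 2^2; at 3: 3^(3 + 1) + 3^3 = 108; next = 107
base 3: 107 = 3^(3 + 1) + 2·3^2 + 2·3 + 2; at 4: 4^(4 + 1) + 2·4^2 + 2·4 + 2 = 1066; next = 1065
base 4: 1065 = 4^(4 + 1) + 2·4^2 + 2·4 + 1; at 5: 5^(5 + 1) + 2·5^2 + 2·5 + 1 = 15686; next = 15685

15686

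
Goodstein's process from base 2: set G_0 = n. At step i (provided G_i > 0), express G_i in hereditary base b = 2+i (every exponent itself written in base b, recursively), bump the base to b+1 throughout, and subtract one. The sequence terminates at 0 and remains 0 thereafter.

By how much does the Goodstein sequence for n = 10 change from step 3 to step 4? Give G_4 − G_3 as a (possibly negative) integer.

264310

G_0=10  [base 2] 2^(2 + 1) + 2  →[2↦3]→  3^(3 + 1) + 3 = 84  −1 ⇒ G_1=83
G_1=83  [base 3] 3^(3 + 1) + 2  →[3↦4]→  4^(4 + 1) + 2 = 1026  −1 ⇒ G_2=1025
G_2=1025  [base 4] 4^(4 + 1) + 1  →[4↦5]→  5^(5 + 1) + 1 = 15626  −1 ⇒ G_3=15625
G_3=15625  [base 5] 5^(5 + 1)  →[5↦6]→  6^(6 + 1) = 279936  −1 ⇒ G_4=279935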